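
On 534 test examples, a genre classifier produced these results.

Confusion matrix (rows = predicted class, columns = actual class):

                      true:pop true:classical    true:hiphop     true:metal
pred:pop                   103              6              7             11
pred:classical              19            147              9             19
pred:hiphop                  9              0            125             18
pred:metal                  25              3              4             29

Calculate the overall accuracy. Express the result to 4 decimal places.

0.7566

Accuracy = trace / total = (103+147+125+29=404) / 534 = 404/534 = 0.7566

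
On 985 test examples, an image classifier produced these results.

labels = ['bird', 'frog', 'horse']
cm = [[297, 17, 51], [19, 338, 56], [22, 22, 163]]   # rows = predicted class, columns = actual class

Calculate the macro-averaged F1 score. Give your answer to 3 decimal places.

Per-class F1 score (2·TP/(2·TP+FP+FN)):
  bird: TP=297, FP=17+51=68, FN=19+22=41 → 594/703 = 0.8450
  frog: TP=338, FP=19+56=75, FN=17+22=39 → 676/790 = 0.8557
  horse: TP=163, FP=22+22=44, FN=51+56=107 → 326/477 = 0.6834
Macro-F1 score = mean = (0.8450 + 0.8557 + 0.6834) / 3 = 0.795

0.795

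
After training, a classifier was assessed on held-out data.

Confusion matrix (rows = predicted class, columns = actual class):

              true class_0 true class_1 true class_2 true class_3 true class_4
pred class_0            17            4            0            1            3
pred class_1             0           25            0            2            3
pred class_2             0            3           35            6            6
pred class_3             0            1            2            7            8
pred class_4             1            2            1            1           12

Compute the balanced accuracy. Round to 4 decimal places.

0.6733

Balanced accuracy = mean of per-class recall.
  class_0: recall = 17/18 = 0.94444
  class_1: recall = 25/35 = 0.71429
  class_2: recall = 35/38 = 0.92105
  class_3: recall = 7/17 = 0.41176
  class_4: recall = 12/32 = 0.37500
Mean = (0.94444 + 0.71429 + 0.92105 + 0.41176 + 0.37500) / 5 = 0.6733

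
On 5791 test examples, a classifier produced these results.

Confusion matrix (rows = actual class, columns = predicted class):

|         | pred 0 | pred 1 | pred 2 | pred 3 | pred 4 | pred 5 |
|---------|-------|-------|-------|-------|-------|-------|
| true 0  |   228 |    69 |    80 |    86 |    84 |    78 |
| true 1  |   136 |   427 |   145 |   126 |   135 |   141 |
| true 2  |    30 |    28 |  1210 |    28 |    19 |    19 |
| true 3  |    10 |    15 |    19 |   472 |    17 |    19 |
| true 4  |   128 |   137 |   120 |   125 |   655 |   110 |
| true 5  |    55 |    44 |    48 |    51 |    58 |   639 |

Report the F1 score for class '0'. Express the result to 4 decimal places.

0.3762

Take TP from the diagonal, FP from the rest of the '0' prediction marginal, FN from the rest of the '0' actual marginal.
F1 score = 2·TP/(2·TP+FP+FN).
0: TP=228, FP=136+30+10+128+55=359, FN=69+80+86+84+78=397 → 456/1212 = 0.37624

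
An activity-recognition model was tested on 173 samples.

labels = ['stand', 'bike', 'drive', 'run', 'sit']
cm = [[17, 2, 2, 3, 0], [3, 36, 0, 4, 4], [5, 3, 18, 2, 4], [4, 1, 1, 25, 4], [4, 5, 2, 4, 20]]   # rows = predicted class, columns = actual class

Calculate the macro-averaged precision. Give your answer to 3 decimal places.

Per-class precision (TP/(TP+FP)):
  stand: TP=17, FP=2+2+3+0=7 → 17/24 = 0.7083
  bike: TP=36, FP=3+0+4+4=11 → 36/47 = 0.7660
  drive: TP=18, FP=5+3+2+4=14 → 18/32 = 0.5625
  run: TP=25, FP=4+1+1+4=10 → 25/35 = 0.7143
  sit: TP=20, FP=4+5+2+4=15 → 20/35 = 0.5714
Macro-precision = mean = (0.7083 + 0.7660 + 0.5625 + 0.7143 + 0.5714) / 5 = 0.665

0.665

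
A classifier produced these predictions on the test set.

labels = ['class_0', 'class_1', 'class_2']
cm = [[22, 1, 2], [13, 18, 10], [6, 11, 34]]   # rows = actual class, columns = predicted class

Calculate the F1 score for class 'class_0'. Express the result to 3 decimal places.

One-vs-rest for 'class_0': TP = diagonal; FP = other classes predicted 'class_0'; FN = 'class_0' predicted as other.
F1 score = 2·TP/(2·TP+FP+FN).
class_0: TP=22, FP=13+6=19, FN=1+2=3 → 44/66 = 0.6667

0.667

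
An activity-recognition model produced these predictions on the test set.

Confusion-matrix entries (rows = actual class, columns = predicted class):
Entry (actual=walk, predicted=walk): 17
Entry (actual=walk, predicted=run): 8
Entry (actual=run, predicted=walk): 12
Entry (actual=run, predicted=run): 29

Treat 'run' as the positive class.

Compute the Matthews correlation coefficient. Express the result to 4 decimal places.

0.3786

MCC = (TP·TN − FP·FN) / √((TP+FP)(TP+FN)(TN+FP)(TN+FN))
Numerator = 29·17 − 8·12 = 397
Denominator = √(37·41·25·29) = √1099825 = 1048.7254
MCC = 397 / 1048.7254 = 0.3786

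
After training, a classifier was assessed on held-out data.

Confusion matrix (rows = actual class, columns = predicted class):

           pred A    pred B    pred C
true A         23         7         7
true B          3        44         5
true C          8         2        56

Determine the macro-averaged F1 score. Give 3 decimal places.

0.774

Per-class F1 score (2·TP/(2·TP+FP+FN)):
  A: TP=23, FP=3+8=11, FN=7+7=14 → 46/71 = 0.6479
  B: TP=44, FP=7+2=9, FN=3+5=8 → 88/105 = 0.8381
  C: TP=56, FP=7+5=12, FN=8+2=10 → 112/134 = 0.8358
Macro-F1 score = mean = (0.6479 + 0.8381 + 0.8358) / 3 = 0.774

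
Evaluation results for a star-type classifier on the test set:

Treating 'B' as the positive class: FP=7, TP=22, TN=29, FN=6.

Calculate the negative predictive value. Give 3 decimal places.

0.829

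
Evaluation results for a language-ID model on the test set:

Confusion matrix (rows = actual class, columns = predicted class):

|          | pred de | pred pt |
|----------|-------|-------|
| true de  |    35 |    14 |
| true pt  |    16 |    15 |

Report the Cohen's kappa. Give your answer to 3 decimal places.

0.201

Observed agreement pₒ = trace/N = 50/80 = 0.6250
Expected agreement pₑ = Σ (rowᵢ·colᵢ)/N² = (49·51 + 31·29)/80² = 0.5309
κ = (pₒ − pₑ)/(1 − pₑ) = (0.6250 − 0.5309)/(1 − 0.5309) = 0.201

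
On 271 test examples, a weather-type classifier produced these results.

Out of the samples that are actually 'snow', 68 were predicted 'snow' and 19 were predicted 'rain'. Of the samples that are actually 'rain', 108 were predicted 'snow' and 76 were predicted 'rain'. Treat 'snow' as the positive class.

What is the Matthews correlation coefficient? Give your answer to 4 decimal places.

0.1905

MCC = (TP·TN − FP·FN) / √((TP+FP)(TP+FN)(TN+FP)(TN+FN))
Numerator = 68·76 − 108·19 = 3116
Denominator = √(176·87·184·95) = √267653760 = 16360.1271
MCC = 3116 / 16360.1271 = 0.1905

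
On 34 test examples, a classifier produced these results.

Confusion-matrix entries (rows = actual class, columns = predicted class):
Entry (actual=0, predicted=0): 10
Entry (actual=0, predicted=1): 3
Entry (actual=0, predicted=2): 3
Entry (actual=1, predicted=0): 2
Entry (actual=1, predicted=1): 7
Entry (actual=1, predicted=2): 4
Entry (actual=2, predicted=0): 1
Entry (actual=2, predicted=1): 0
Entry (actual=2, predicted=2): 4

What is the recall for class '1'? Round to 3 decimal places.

Take TP from the diagonal, FP from the rest of the '1' prediction marginal, FN from the rest of the '1' actual marginal.
recall = TP/(TP+FN).
1: TP=7, FN=2+4=6 → 7/13 = 0.5385

0.538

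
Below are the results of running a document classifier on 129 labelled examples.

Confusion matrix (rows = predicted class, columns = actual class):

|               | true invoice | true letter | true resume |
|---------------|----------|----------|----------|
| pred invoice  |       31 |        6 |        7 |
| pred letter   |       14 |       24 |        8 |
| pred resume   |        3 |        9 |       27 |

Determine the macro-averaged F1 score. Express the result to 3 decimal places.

0.635

Per-class F1 score (2·TP/(2·TP+FP+FN)):
  invoice: TP=31, FP=6+7=13, FN=14+3=17 → 62/92 = 0.6739
  letter: TP=24, FP=14+8=22, FN=6+9=15 → 48/85 = 0.5647
  resume: TP=27, FP=3+9=12, FN=7+8=15 → 54/81 = 0.6667
Macro-F1 score = mean = (0.6739 + 0.5647 + 0.6667) / 3 = 0.635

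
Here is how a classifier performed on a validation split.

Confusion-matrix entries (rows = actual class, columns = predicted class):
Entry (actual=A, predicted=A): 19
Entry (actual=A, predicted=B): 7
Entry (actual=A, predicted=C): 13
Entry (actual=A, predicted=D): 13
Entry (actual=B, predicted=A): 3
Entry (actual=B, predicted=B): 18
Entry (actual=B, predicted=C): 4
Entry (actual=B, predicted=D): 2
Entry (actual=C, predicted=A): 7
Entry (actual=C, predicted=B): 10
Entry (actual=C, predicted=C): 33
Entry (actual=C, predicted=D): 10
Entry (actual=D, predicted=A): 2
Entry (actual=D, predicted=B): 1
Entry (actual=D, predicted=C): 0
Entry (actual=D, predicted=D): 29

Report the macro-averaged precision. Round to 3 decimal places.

Per-class precision (TP/(TP+FP)):
  A: TP=19, FP=3+7+2=12 → 19/31 = 0.6129
  B: TP=18, FP=7+10+1=18 → 18/36 = 0.5000
  C: TP=33, FP=13+4+0=17 → 33/50 = 0.6600
  D: TP=29, FP=13+2+10=25 → 29/54 = 0.5370
Macro-precision = mean = (0.6129 + 0.5000 + 0.6600 + 0.5370) / 4 = 0.577

0.577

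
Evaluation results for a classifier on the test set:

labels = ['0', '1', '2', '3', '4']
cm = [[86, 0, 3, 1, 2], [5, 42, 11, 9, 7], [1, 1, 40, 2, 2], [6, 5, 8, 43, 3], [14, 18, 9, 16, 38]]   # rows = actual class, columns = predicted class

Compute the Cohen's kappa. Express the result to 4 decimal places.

0.5854

Observed agreement pₒ = trace/N = 249/372 = 0.66935
Expected agreement pₑ = Σ (rowᵢ·colᵢ)/N² = (92·112 + 74·66 + 46·71 + 65·71 + 95·52)/372² = 0.20240
κ = (pₒ − pₑ)/(1 − pₑ) = (0.66935 − 0.20240)/(1 − 0.20240) = 0.5854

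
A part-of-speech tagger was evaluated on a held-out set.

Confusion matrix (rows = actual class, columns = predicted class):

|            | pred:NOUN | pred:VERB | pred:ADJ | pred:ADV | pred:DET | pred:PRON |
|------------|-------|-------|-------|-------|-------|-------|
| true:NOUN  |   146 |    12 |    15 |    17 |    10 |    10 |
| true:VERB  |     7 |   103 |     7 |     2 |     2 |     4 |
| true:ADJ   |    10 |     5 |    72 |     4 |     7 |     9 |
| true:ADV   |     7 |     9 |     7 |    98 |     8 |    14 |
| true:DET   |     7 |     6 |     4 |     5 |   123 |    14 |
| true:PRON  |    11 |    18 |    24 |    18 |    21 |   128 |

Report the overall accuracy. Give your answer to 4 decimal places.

0.6950

Accuracy = trace / total = (146+103+72+98+123+128=670) / 964 = 670/964 = 0.6950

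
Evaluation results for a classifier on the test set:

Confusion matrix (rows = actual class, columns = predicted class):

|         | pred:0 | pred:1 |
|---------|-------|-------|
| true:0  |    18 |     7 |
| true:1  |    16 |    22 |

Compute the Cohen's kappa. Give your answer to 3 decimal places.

0.282

Observed agreement pₒ = trace/N = 40/63 = 0.6349
Expected agreement pₑ = Σ (rowᵢ·colᵢ)/N² = (25·34 + 38·29)/63² = 0.4918
κ = (pₒ − pₑ)/(1 − pₑ) = (0.6349 − 0.4918)/(1 − 0.4918) = 0.282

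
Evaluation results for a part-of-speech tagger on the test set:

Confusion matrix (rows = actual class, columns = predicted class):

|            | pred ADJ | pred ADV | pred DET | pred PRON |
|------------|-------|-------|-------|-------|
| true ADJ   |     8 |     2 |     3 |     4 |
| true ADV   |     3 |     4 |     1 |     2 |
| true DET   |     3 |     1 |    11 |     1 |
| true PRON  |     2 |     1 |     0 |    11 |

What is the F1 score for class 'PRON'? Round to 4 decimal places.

0.6875

F1 score = 2·TP/(2·TP+FP+FN).
PRON: TP=11, FP=4+2+1=7, FN=2+1+0=3 → 22/32 = 0.68750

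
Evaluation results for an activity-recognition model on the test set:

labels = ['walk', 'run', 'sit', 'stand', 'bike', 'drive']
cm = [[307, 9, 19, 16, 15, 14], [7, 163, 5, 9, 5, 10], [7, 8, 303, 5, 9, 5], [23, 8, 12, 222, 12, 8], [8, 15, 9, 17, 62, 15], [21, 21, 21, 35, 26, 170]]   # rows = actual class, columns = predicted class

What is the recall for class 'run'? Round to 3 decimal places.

Treat 'run' as positive and all other classes as negative.
recall = TP/(TP+FN).
run: TP=163, FN=7+5+9+5+10=36 → 163/199 = 0.8191

0.819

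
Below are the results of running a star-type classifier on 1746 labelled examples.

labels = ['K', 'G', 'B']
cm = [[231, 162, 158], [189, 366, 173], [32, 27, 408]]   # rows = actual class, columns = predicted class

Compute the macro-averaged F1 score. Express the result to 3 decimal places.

Per-class F1 score (2·TP/(2·TP+FP+FN)):
  K: TP=231, FP=189+32=221, FN=162+158=320 → 462/1003 = 0.4606
  G: TP=366, FP=162+27=189, FN=189+173=362 → 732/1283 = 0.5705
  B: TP=408, FP=158+173=331, FN=32+27=59 → 816/1206 = 0.6766
Macro-F1 score = mean = (0.4606 + 0.5705 + 0.6766) / 3 = 0.569

0.569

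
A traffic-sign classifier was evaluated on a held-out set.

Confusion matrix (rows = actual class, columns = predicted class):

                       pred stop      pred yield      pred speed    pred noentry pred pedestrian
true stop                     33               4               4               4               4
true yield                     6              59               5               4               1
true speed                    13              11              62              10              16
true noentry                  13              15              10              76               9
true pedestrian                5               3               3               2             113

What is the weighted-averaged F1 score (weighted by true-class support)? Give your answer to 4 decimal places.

Per-class F1 score (2·TP/(2·TP+FP+FN)):
  stop: TP=33, FP=6+13+13+5=37, FN=4+4+4+4=16 → 66/119 = 0.55462
  yield: TP=59, FP=4+11+15+3=33, FN=6+5+4+1=16 → 118/167 = 0.70659
  speed: TP=62, FP=4+5+10+3=22, FN=13+11+10+16=50 → 124/196 = 0.63265
  noentry: TP=76, FP=4+4+10+2=20, FN=13+15+10+9=47 → 152/219 = 0.69406
  pedestrian: TP=113, FP=4+1+16+9=30, FN=5+3+3+2=13 → 226/269 = 0.84015
Weighted-F1 score = Σ (supportᵢ/N)·F1 scoreᵢ with N=485: (49/485)·0.55462 + (75/485)·0.70659 + (112/485)·0.63265 + (123/485)·0.69406 + (126/485)·0.84015 = 0.7057

0.7057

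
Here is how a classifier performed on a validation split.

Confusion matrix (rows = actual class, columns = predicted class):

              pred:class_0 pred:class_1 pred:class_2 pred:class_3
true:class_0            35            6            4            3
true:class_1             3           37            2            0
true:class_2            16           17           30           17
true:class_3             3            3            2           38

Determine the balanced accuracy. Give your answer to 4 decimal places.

0.7028

Balanced accuracy = mean of per-class recall.
  class_0: recall = 35/48 = 0.72917
  class_1: recall = 37/42 = 0.88095
  class_2: recall = 30/80 = 0.37500
  class_3: recall = 38/46 = 0.82609
Mean = (0.72917 + 0.88095 + 0.37500 + 0.82609) / 4 = 0.7028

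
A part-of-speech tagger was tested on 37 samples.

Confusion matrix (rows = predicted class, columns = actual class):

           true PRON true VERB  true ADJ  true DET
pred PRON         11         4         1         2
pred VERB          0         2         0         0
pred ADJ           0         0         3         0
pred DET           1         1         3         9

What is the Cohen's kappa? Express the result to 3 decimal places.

Observed agreement pₒ = trace/N = 25/37 = 0.6757
Expected agreement pₑ = Σ (rowᵢ·colᵢ)/N² = (12·18 + 7·2 + 7·3 + 11·14)/37² = 0.2958
κ = (pₒ − pₑ)/(1 − pₑ) = (0.6757 − 0.2958)/(1 − 0.2958) = 0.539

0.539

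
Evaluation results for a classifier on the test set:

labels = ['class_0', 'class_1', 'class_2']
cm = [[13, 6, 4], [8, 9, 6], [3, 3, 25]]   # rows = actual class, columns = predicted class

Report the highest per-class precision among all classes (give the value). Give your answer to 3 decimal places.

Per-class precision (TP/(TP+FP)):
  class_0: TP=13, FP=8+3=11 → 13/24 = 0.5417
  class_1: TP=9, FP=6+3=9 → 9/18 = 0.5000
  class_2: TP=25, FP=4+6=10 → 25/35 = 0.7143
Highest is class 'class_2' with precision = 0.714.

0.714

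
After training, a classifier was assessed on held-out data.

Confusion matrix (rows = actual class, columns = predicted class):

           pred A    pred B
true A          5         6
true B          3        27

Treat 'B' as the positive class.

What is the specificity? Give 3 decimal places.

0.455

Specificity = TN/(TN+FP) = 5/(5+6) = 0.455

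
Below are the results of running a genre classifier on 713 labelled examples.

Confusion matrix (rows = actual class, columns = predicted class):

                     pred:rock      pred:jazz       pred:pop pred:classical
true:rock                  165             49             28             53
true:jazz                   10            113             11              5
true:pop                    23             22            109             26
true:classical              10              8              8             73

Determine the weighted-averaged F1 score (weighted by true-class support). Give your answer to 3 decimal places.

Per-class F1 score (2·TP/(2·TP+FP+FN)):
  rock: TP=165, FP=10+23+10=43, FN=49+28+53=130 → 330/503 = 0.6561
  jazz: TP=113, FP=49+22+8=79, FN=10+11+5=26 → 226/331 = 0.6828
  pop: TP=109, FP=28+11+8=47, FN=23+22+26=71 → 218/336 = 0.6488
  classical: TP=73, FP=53+5+26=84, FN=10+8+8=26 → 146/256 = 0.5703
Weighted-F1 score = Σ (supportᵢ/N)·F1 scoreᵢ with N=713: (295/713)·0.6561 + (139/713)·0.6828 + (180/713)·0.6488 + (99/713)·0.5703 = 0.648

0.648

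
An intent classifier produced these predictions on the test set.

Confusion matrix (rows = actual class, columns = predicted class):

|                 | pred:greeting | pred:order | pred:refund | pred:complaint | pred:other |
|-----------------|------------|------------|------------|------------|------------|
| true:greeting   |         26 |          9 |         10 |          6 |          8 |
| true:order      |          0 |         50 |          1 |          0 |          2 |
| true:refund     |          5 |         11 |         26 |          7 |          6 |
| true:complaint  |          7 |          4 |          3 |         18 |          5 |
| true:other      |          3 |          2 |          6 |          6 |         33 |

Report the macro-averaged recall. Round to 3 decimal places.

0.601

Per-class recall (TP/(TP+FN)):
  greeting: TP=26, FN=9+10+6+8=33 → 26/59 = 0.4407
  order: TP=50, FN=0+1+0+2=3 → 50/53 = 0.9434
  refund: TP=26, FN=5+11+7+6=29 → 26/55 = 0.4727
  complaint: TP=18, FN=7+4+3+5=19 → 18/37 = 0.4865
  other: TP=33, FN=3+2+6+6=17 → 33/50 = 0.6600
Macro-recall = mean = (0.4407 + 0.9434 + 0.4727 + 0.4865 + 0.6600) / 5 = 0.601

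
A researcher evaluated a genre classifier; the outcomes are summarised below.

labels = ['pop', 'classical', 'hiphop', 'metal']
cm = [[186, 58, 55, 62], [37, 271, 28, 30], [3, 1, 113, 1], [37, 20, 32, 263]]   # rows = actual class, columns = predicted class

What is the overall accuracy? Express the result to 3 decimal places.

Accuracy = trace / total = (186+271+113+263=833) / 1197 = 833/1197 = 0.696

0.696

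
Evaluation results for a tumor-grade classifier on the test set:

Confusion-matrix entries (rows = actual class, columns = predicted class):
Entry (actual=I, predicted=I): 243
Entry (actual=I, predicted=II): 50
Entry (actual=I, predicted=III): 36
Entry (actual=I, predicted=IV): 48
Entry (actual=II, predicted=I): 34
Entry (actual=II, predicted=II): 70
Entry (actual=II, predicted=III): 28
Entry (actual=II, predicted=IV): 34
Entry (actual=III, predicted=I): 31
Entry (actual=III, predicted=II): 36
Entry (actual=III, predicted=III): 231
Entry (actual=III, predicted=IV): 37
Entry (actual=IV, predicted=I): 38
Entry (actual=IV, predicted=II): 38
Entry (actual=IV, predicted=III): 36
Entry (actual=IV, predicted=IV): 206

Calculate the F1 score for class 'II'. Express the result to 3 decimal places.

Treat 'II' as positive and all other classes as negative.
F1 score = 2·TP/(2·TP+FP+FN).
II: TP=70, FP=50+36+38=124, FN=34+28+34=96 → 140/360 = 0.3889

0.389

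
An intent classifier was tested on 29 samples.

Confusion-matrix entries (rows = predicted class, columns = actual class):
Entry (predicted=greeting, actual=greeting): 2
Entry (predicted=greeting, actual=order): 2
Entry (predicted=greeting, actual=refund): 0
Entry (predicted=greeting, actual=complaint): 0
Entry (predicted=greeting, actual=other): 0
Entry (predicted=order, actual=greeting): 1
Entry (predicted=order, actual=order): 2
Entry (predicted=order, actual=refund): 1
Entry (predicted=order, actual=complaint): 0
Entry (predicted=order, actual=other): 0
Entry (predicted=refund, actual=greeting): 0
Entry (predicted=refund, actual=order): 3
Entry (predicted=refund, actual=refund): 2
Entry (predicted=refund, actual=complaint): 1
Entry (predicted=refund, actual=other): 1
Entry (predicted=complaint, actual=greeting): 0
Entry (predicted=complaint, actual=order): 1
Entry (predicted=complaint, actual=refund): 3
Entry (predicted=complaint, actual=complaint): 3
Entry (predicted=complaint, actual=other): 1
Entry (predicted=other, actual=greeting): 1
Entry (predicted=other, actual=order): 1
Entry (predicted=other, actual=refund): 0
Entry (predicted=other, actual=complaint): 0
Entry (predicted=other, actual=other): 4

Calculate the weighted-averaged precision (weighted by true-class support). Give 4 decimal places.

Per-class precision (TP/(TP+FP)):
  greeting: TP=2, FP=2+0+0+0=2 → 2/4 = 0.50000
  order: TP=2, FP=1+1+0+0=2 → 2/4 = 0.50000
  refund: TP=2, FP=0+3+1+1=5 → 2/7 = 0.28571
  complaint: TP=3, FP=0+1+3+1=5 → 3/8 = 0.37500
  other: TP=4, FP=1+1+0+0=2 → 4/6 = 0.66667
Weighted-precision = Σ (supportᵢ/N)·precisionᵢ with N=29: (4/29)·0.50000 + (9/29)·0.50000 + (6/29)·0.28571 + (4/29)·0.37500 + (6/29)·0.66667 = 0.4729

0.4729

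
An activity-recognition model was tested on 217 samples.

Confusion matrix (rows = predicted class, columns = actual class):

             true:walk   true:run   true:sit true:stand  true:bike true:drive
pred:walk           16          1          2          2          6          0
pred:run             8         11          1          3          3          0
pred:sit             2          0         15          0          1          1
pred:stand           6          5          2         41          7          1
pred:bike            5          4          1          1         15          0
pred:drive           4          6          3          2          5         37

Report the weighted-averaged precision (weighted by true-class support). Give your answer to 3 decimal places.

0.616

Per-class precision (TP/(TP+FP)):
  walk: TP=16, FP=1+2+2+6+0=11 → 16/27 = 0.5926
  run: TP=11, FP=8+1+3+3+0=15 → 11/26 = 0.4231
  sit: TP=15, FP=2+0+0+1+1=4 → 15/19 = 0.7895
  stand: TP=41, FP=6+5+2+7+1=21 → 41/62 = 0.6613
  bike: TP=15, FP=5+4+1+1+0=11 → 15/26 = 0.5769
  drive: TP=37, FP=4+6+3+2+5=20 → 37/57 = 0.6491
Weighted-precision = Σ (supportᵢ/N)·precisionᵢ with N=217: (41/217)·0.5926 + (27/217)·0.4231 + (24/217)·0.7895 + (49/217)·0.6613 + (37/217)·0.5769 + (39/217)·0.6491 = 0.616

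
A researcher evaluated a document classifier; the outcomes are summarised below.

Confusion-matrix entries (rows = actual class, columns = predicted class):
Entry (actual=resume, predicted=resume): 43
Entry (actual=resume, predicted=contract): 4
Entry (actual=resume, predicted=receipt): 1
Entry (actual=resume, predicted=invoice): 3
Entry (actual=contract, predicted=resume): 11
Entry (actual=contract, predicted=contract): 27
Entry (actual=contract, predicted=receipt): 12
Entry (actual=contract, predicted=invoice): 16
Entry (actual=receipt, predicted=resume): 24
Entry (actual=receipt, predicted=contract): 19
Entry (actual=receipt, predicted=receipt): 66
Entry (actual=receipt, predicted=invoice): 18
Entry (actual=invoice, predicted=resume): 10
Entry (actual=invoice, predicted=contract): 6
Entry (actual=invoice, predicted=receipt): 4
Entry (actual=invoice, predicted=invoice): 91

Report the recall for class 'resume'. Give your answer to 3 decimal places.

Take TP from the diagonal, FP from the rest of the 'resume' prediction marginal, FN from the rest of the 'resume' actual marginal.
recall = TP/(TP+FN).
resume: TP=43, FN=4+1+3=8 → 43/51 = 0.8431

0.843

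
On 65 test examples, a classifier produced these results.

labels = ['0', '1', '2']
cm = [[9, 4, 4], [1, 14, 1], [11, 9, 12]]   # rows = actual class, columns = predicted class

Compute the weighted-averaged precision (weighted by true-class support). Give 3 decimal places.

0.587

Per-class precision (TP/(TP+FP)):
  0: TP=9, FP=1+11=12 → 9/21 = 0.4286
  1: TP=14, FP=4+9=13 → 14/27 = 0.5185
  2: TP=12, FP=4+1=5 → 12/17 = 0.7059
Weighted-precision = Σ (supportᵢ/N)·precisionᵢ with N=65: (17/65)·0.4286 + (16/65)·0.5185 + (32/65)·0.7059 = 0.587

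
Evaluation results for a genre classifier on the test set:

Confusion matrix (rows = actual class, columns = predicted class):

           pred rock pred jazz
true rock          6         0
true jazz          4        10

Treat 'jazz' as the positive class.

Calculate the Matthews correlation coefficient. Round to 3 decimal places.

MCC = (TP·TN − FP·FN) / √((TP+FP)(TP+FN)(TN+FP)(TN+FN))
Numerator = 10·6 − 0·4 = 60
Denominator = √(10·14·6·10) = √8400 = 91.6515
MCC = 60 / 91.6515 = 0.655

0.655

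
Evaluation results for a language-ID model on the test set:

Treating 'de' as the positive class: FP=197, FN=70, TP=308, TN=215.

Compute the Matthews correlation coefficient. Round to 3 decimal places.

0.350

MCC = (TP·TN − FP·FN) / √((TP+FP)(TP+FN)(TN+FP)(TN+FN))
Numerator = 308·215 − 197·70 = 52430
Denominator = √(505·378·412·285) = √22414303800 = 149714.0735
MCC = 52430 / 149714.0735 = 0.350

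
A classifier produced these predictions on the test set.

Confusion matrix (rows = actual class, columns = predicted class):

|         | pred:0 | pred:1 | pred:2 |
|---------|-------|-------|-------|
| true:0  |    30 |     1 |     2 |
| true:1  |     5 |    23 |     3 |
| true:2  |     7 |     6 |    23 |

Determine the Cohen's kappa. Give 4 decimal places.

Observed agreement pₒ = trace/N = 76/100 = 0.76000
Expected agreement pₑ = Σ (rowᵢ·colᵢ)/N² = (33·42 + 31·30 + 36·28)/100² = 0.33240
κ = (pₒ − pₑ)/(1 − pₑ) = (0.76000 − 0.33240)/(1 − 0.33240) = 0.6405

0.6405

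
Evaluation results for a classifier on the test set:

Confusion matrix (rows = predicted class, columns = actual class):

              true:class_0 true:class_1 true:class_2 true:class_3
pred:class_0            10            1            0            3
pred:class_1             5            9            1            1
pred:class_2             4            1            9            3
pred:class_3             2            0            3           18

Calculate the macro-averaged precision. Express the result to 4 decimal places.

Per-class precision (TP/(TP+FP)):
  class_0: TP=10, FP=1+0+3=4 → 10/14 = 0.71429
  class_1: TP=9, FP=5+1+1=7 → 9/16 = 0.56250
  class_2: TP=9, FP=4+1+3=8 → 9/17 = 0.52941
  class_3: TP=18, FP=2+0+3=5 → 18/23 = 0.78261
Macro-precision = mean = (0.71429 + 0.56250 + 0.52941 + 0.78261) / 4 = 0.6472

0.6472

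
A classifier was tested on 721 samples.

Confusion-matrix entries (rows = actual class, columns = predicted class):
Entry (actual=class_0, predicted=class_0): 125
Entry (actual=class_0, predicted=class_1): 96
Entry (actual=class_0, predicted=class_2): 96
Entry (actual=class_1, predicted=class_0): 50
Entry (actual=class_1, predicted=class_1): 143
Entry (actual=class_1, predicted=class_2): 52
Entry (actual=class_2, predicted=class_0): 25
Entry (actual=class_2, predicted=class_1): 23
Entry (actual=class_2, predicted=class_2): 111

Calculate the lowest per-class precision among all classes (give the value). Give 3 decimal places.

Per-class precision (TP/(TP+FP)):
  class_0: TP=125, FP=50+25=75 → 125/200 = 0.6250
  class_1: TP=143, FP=96+23=119 → 143/262 = 0.5458
  class_2: TP=111, FP=96+52=148 → 111/259 = 0.4286
Lowest is class 'class_2' with precision = 0.429.

0.429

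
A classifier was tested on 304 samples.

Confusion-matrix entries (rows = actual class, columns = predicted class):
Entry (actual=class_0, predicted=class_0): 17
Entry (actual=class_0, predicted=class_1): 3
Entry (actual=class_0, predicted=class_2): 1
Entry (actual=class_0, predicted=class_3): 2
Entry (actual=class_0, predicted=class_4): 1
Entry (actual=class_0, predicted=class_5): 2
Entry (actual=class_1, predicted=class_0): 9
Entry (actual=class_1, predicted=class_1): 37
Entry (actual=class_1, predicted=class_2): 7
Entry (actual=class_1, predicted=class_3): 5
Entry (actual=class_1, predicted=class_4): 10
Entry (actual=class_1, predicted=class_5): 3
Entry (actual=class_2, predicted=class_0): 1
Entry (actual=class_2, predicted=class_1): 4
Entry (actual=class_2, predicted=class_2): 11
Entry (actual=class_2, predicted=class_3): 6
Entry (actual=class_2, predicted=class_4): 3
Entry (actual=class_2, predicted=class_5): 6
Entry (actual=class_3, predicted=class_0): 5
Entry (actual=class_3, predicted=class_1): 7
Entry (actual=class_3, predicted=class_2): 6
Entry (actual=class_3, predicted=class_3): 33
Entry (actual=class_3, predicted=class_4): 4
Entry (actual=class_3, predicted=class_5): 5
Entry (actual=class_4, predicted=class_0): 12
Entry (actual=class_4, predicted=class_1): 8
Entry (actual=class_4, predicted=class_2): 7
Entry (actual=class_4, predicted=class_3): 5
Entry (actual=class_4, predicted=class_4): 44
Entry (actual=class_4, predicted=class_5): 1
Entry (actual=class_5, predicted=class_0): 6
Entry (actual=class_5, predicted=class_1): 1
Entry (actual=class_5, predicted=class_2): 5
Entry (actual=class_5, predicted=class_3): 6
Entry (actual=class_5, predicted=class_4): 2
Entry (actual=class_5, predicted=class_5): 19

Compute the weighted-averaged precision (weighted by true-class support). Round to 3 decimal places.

0.560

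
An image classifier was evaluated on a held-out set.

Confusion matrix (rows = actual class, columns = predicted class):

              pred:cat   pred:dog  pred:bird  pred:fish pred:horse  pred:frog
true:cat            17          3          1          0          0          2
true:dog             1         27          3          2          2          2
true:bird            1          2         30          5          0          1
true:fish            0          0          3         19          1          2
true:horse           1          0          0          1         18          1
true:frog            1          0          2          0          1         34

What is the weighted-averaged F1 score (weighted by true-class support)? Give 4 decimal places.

0.7917

Per-class F1 score (2·TP/(2·TP+FP+FN)):
  cat: TP=17, FP=1+1+0+1+1=4, FN=3+1+0+0+2=6 → 34/44 = 0.77273
  dog: TP=27, FP=3+2+0+0+0=5, FN=1+3+2+2+2=10 → 54/69 = 0.78261
  bird: TP=30, FP=1+3+3+0+2=9, FN=1+2+5+0+1=9 → 60/78 = 0.76923
  fish: TP=19, FP=0+2+5+1+0=8, FN=0+0+3+1+2=6 → 38/52 = 0.73077
  horse: TP=18, FP=0+2+0+1+1=4, FN=1+0+0+1+1=3 → 36/43 = 0.83721
  frog: TP=34, FP=2+2+1+2+1=8, FN=1+0+2+0+1=4 → 68/80 = 0.85000
Weighted-F1 score = Σ (supportᵢ/N)·F1 scoreᵢ with N=183: (23/183)·0.77273 + (37/183)·0.78261 + (39/183)·0.76923 + (25/183)·0.73077 + (21/183)·0.83721 + (38/183)·0.85000 = 0.7917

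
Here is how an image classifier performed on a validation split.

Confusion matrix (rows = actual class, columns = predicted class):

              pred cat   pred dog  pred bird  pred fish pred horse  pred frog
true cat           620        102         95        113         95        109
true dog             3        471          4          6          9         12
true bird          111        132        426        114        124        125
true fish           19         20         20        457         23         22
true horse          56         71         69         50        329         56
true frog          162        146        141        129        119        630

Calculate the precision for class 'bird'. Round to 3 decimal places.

0.564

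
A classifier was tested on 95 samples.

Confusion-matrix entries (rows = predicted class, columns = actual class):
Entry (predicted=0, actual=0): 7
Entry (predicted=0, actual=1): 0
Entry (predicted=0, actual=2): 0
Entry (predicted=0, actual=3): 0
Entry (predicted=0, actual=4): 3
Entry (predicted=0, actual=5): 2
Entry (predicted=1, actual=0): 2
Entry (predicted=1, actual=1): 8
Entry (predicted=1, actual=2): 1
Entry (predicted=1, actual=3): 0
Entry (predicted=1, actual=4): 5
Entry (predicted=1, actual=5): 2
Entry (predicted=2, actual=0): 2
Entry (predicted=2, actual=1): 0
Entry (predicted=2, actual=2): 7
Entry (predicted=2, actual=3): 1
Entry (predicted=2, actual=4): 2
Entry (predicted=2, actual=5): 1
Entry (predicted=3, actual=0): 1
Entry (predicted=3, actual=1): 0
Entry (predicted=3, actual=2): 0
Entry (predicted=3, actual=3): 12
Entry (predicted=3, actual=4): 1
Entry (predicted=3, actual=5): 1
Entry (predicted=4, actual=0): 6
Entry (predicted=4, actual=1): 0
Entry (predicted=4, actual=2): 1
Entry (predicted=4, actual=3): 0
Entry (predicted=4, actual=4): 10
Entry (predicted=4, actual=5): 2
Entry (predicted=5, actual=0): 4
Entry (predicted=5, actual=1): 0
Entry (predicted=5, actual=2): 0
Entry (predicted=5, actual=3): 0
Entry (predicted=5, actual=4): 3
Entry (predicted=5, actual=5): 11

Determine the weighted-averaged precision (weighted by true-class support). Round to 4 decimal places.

Per-class precision (TP/(TP+FP)):
  0: TP=7, FP=0+0+0+3+2=5 → 7/12 = 0.58333
  1: TP=8, FP=2+1+0+5+2=10 → 8/18 = 0.44444
  2: TP=7, FP=2+0+1+2+1=6 → 7/13 = 0.53846
  3: TP=12, FP=1+0+0+1+1=3 → 12/15 = 0.80000
  4: TP=10, FP=6+0+1+0+2=9 → 10/19 = 0.52632
  5: TP=11, FP=4+0+0+0+3=7 → 11/18 = 0.61111
Weighted-precision = Σ (supportᵢ/N)·precisionᵢ with N=95: (22/95)·0.58333 + (8/95)·0.44444 + (9/95)·0.53846 + (13/95)·0.80000 + (24/95)·0.52632 + (19/95)·0.61111 = 0.5882

0.5882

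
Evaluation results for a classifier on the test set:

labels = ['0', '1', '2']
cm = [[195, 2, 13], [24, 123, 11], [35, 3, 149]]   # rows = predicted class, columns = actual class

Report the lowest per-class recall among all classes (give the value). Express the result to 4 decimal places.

Per-class recall (TP/(TP+FN)):
  0: TP=195, FN=24+35=59 → 195/254 = 0.76772
  1: TP=123, FN=2+3=5 → 123/128 = 0.96094
  2: TP=149, FN=13+11=24 → 149/173 = 0.86127
Lowest is class '0' with recall = 0.7677.

0.7677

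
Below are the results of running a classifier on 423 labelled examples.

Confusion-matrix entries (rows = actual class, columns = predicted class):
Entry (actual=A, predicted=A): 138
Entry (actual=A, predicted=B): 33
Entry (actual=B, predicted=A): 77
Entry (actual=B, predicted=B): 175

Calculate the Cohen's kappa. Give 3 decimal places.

Observed agreement pₒ = trace/N = 313/423 = 0.7400
Expected agreement pₑ = Σ (rowᵢ·colᵢ)/N² = (171·215 + 252·208)/423² = 0.4984
κ = (pₒ − pₑ)/(1 − pₑ) = (0.7400 − 0.4984)/(1 − 0.4984) = 0.482

0.482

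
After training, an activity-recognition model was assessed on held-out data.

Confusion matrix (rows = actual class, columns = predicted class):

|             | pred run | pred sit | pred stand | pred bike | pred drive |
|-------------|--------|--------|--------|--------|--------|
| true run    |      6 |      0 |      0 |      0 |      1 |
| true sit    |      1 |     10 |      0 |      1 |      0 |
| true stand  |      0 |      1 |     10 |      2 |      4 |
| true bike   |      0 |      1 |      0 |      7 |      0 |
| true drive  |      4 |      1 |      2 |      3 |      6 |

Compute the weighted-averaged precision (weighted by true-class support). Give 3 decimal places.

0.671

Per-class precision (TP/(TP+FP)):
  run: TP=6, FP=1+0+0+4=5 → 6/11 = 0.5455
  sit: TP=10, FP=0+1+1+1=3 → 10/13 = 0.7692
  stand: TP=10, FP=0+0+0+2=2 → 10/12 = 0.8333
  bike: TP=7, FP=0+1+2+3=6 → 7/13 = 0.5385
  drive: TP=6, FP=1+0+4+0=5 → 6/11 = 0.5455
Weighted-precision = Σ (supportᵢ/N)·precisionᵢ with N=60: (7/60)·0.5455 + (12/60)·0.7692 + (17/60)·0.8333 + (8/60)·0.5385 + (16/60)·0.5455 = 0.671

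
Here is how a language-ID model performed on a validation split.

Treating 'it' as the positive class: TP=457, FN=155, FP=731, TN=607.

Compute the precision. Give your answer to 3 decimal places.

0.385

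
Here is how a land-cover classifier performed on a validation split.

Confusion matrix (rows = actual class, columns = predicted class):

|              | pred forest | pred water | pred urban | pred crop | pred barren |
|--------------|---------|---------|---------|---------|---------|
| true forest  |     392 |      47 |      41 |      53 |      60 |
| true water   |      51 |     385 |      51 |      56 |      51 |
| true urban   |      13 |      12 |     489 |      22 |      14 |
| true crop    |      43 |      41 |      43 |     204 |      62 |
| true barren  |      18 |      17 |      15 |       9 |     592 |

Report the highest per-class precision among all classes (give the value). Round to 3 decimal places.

0.767

Per-class precision (TP/(TP+FP)):
  forest: TP=392, FP=51+13+43+18=125 → 392/517 = 0.7582
  water: TP=385, FP=47+12+41+17=117 → 385/502 = 0.7669
  urban: TP=489, FP=41+51+43+15=150 → 489/639 = 0.7653
  crop: TP=204, FP=53+56+22+9=140 → 204/344 = 0.5930
  barren: TP=592, FP=60+51+14+62=187 → 592/779 = 0.7599
Highest is class 'water' with precision = 0.767.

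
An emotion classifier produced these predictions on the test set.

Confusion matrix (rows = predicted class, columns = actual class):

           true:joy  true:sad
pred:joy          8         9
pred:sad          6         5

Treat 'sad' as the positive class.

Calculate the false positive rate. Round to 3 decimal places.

FPR = FP/(FP+TN) = 6/(6+8) = 0.429

0.429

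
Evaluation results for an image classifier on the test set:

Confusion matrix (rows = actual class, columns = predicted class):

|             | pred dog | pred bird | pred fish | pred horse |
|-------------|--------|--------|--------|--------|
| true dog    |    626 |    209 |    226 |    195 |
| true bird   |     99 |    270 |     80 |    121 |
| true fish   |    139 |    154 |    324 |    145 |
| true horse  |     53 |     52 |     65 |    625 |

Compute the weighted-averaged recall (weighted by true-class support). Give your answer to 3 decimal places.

Per-class recall (TP/(TP+FN)):
  dog: TP=626, FN=209+226+195=630 → 626/1256 = 0.4984
  bird: TP=270, FN=99+80+121=300 → 270/570 = 0.4737
  fish: TP=324, FN=139+154+145=438 → 324/762 = 0.4252
  horse: TP=625, FN=53+52+65=170 → 625/795 = 0.7862
Weighted-recall = Σ (supportᵢ/N)·recallᵢ with N=3383: (1256/3383)·0.4984 + (570/3383)·0.4737 + (762/3383)·0.4252 + (795/3383)·0.7862 = 0.545

0.545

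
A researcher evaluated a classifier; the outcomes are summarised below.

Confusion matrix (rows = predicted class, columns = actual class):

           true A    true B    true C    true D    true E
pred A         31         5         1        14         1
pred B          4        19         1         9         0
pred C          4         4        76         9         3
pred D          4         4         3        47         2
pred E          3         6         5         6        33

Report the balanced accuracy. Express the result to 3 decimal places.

0.691

Balanced accuracy = mean of per-class recall.
  A: recall = 31/46 = 0.6739
  B: recall = 19/38 = 0.5000
  C: recall = 76/86 = 0.8837
  D: recall = 47/85 = 0.5529
  E: recall = 33/39 = 0.8462
Mean = (0.6739 + 0.5000 + 0.8837 + 0.5529 + 0.8462) / 5 = 0.691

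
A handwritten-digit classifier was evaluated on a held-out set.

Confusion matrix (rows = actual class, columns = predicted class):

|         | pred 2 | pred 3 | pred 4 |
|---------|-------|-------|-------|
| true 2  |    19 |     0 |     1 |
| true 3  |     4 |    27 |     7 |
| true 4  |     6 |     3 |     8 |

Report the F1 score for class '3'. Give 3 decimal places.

0.794

Take TP from the diagonal, FP from the rest of the '3' prediction marginal, FN from the rest of the '3' actual marginal.
F1 score = 2·TP/(2·TP+FP+FN).
3: TP=27, FP=0+3=3, FN=4+7=11 → 54/68 = 0.7941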